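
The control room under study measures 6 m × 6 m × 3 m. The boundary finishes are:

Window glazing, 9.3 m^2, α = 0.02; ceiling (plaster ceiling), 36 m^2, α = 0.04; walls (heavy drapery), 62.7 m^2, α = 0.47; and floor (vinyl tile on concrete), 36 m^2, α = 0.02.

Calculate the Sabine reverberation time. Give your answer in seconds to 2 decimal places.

0.55 s

A = Σ Sᵢαᵢ = 9.3*0.02 + 36*0.04 + 62.7*0.47 + 36*0.02 = 31.815 sabins.
Volume V = 6 × 6 × 3 = 108 m³.
Sabine: RT60 = 0.161 × 108 / 31.815 = 0.55 s.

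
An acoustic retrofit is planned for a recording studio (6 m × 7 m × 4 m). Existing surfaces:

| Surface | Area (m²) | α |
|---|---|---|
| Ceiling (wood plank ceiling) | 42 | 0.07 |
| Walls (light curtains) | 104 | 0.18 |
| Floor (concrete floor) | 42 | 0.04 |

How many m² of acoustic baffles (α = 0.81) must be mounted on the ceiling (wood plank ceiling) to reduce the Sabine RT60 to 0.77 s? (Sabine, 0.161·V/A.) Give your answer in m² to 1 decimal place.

15.9

Summing Sᵢαᵢ: 2.940 + 18.720 + 1.680 → A₁ = 23.340 sabins.
V = 168 m³. Target absorption A₂ = 0.161 × 168 / 0.77 = 35.127 sabins.
ΔA needed = 35.127 − 23.340 = 11.787 sabins.
Net gain per m²: Δα = 0.81 − 0.07 = 0.74.
Area = ΔA/Δα = 11.787/0.74 = 15.9 m².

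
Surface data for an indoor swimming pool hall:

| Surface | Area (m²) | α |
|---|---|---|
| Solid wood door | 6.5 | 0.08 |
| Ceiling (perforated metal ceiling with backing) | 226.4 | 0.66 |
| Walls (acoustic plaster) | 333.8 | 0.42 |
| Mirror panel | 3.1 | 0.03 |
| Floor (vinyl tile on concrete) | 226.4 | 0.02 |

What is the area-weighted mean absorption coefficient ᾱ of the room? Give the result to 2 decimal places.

Total surface area S = 796.2 m².
Weighted sum Σ Sα = 294.761.
ᾱ = A/S = 0.37.

0.37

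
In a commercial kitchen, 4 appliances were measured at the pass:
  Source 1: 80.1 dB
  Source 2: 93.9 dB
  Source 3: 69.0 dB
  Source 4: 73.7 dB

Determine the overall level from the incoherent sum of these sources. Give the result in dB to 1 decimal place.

Σ 10^(Lᵢ/10) = 2.588e+09.
L_total = 10·log₁₀(2.588e+09) = 94.1 dB.

94.1 dB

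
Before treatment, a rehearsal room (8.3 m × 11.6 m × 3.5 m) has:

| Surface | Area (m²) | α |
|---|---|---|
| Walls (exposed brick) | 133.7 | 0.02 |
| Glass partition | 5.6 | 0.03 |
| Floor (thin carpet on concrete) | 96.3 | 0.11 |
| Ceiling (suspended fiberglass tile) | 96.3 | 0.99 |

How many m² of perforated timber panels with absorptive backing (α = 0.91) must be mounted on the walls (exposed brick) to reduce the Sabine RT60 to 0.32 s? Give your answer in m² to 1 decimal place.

68.3

Summing Sᵢαᵢ: 2.674 + 0.168 + 10.593 + 95.337 → A₁ = 108.772 sabins.
V = 336.98 m³. Target absorption A₂ = 0.161 × 336.98 / 0.32 = 169.543 sabins.
ΔA needed = 169.543 − 108.772 = 60.771 sabins.
Net gain per m²: Δα = 0.91 − 0.02 = 0.89.
Area = ΔA/Δα = 60.771/0.89 = 68.3 m².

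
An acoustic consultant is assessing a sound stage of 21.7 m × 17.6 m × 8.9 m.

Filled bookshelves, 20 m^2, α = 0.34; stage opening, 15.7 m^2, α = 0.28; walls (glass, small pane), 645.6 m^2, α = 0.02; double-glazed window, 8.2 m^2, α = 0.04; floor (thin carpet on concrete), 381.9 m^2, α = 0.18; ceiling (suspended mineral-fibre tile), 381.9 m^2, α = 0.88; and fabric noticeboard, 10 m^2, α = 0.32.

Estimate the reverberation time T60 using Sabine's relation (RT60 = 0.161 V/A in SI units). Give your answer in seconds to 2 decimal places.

1.27 s

A = Σ Sᵢαᵢ = 20·0.34 + 15.7·0.28 + 645.6·0.02 + 8.2·0.04 + 381.9·0.18 + 381.9·0.88 + 10·0.32 = 432.450 sabins.
Room volume: 3399.088 m³.
RT60 = 0.161 · V / A = 0.161 × 3399.088 / 432.450 = 1.27 s.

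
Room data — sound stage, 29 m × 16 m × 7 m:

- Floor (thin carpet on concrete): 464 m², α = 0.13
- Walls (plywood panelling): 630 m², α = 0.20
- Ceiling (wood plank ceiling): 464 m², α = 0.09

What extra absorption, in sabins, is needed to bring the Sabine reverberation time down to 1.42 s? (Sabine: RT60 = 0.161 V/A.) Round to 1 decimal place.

A₁ = Σ Sᵢαᵢ = 464×0.13 + 630×0.20 + 464×0.09 = 228.080 sabins.
For T = 1.42 s, need A₂ = 0.161·V/T = 0.161·3248/1.42 = 368.259 sabins.
Shortfall: 368.259 − 228.080 = 140.2 sabins.

140.2 sabins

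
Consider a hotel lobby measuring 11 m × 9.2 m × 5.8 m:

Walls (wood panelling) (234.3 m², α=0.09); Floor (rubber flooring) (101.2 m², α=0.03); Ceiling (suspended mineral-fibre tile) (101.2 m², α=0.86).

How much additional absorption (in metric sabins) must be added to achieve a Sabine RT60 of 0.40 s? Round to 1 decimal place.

A₁ = Σ Sᵢαᵢ = 234.3·0.09 + 101.2·0.03 + 101.2·0.86 = 111.155 sabins.
Target A₂ = 0.161·586.96/0.40 = 236.251 sabins (V = 586.96 m³).
ΔA = A₂ − A₁ = 236.251 − 111.155 = 125.1 sabins.

125.1 sabins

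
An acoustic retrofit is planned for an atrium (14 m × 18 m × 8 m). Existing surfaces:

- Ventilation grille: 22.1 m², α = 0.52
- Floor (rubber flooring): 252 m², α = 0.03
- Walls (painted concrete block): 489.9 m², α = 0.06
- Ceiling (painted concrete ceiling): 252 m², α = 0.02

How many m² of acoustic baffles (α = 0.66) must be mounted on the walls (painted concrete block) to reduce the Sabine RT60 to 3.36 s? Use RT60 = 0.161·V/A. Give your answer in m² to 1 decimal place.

71.9

Summing Sᵢαᵢ: 11.492 + 7.560 + 29.394 + 5.040 → A₁ = 53.486 sabins.
V = 2016 m³. Target absorption A₂ = 0.161 × 2016 / 3.36 = 96.600 sabins.
ΔA needed = 96.600 − 53.486 = 43.114 sabins.
Each m² of panel replacing the walls (painted concrete block) adds (0.66 − 0.06) = 0.60 sabins.
Panel area = 43.114 / 0.60 = 71.9 m².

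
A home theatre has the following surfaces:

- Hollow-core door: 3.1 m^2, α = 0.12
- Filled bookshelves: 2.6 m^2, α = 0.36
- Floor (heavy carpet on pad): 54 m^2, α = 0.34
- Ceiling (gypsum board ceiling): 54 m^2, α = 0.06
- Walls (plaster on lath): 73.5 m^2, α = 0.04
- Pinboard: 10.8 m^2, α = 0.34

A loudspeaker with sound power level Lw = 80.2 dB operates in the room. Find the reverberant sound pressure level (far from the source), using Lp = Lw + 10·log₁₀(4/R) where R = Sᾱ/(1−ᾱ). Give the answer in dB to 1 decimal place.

70.8 dB

Σ(Sᵢαᵢ) = 3.1·0.12 + 2.6·0.36 + 54·0.34 + 54·0.06 + 73.5·0.04 + 10.8·0.34 = 29.520; total area S = 198.0 m^2.
ᾱ = 29.520/198.0 = 0.1491; R = Sᾱ/(1−ᾱ) = 29.520/(1−0.1491) = 34.693 m^2.
Lp = Lw + 10 log₁₀(4/R) = 80.2 -9.38 = 70.8 dB.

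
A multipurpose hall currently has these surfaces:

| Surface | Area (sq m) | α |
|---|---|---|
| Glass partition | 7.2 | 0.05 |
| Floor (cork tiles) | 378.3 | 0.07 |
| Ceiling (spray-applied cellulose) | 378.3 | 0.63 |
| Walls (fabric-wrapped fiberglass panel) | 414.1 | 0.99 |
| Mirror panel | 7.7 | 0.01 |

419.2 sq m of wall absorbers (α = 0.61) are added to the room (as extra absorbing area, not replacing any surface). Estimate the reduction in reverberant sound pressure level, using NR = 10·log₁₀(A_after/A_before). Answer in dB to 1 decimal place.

1.4 dB

Total absorption A_before = 7.2×0.05 + 378.3×0.07 + 378.3×0.63 + 414.1×0.99 + 7.7×0.01
  = 0.360 + 26.481 + 238.329 + 409.959 + 0.077 = 675.206 sq m sabins.
Treatment contributes 419.2·0.61 = 255.712 sabins.
New total A_after = 930.918 sabins.
NR = 10·log₁₀(930.918/675.206) = 1.4 dB.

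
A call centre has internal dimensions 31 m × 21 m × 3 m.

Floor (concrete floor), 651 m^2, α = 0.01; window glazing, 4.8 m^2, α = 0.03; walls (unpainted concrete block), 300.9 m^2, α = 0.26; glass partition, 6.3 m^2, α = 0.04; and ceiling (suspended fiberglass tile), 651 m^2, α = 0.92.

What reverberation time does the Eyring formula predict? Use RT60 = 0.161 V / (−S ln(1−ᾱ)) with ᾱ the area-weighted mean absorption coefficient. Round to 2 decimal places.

S = Σ Sᵢ = 1614.0 m^2.
Absorption A = 651×0.01 + 4.8×0.03 + 300.9×0.26 + 6.3×0.04 + 651×0.92 = 684.060 sabins.
Mean coefficient ᾱ = A/S = 0.4238.
Eyring denominator: −S ln(1−ᾱ) = 889.799.
V = 31 × 21 × 3 = 1953 m³.
T = 0.161·V/[−S·ln(1−ᾱ)] = 0.161·1953/889.799 = 0.35 s.

0.35 s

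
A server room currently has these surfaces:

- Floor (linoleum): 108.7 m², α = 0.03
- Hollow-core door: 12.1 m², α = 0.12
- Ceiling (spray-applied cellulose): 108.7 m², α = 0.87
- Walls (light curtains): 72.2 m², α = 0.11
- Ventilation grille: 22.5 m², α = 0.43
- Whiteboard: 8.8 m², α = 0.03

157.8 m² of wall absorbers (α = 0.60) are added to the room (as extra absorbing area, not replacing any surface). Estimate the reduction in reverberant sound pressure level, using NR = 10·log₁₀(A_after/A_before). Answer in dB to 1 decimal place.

2.6 dB

Equivalent absorption area: A_before = 108.7·0.03 + 12.1·0.12 + 108.7·0.87 + 72.2·0.11 + 22.5·0.43 + 8.8·0.03 = 117.163 m².
Added absorption = 157.8 × 0.60 = 94.680 sabins.
New total A_after = 211.843 sabins.
NR = 10·log₁₀(211.843/117.163) = 2.6 dB.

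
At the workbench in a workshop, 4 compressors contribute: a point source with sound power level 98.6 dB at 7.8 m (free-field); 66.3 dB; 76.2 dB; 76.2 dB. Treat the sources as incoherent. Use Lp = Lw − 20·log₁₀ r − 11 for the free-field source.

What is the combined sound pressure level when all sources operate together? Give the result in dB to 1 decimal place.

Source at 7.8 m: Lp = 98.6 − 20·log₁₀(7.8) − 11 = 69.8 dB.
Converting to relative power and adding: 10^(69.8/10) + 10^(66.3/10) + 10^(76.2/10) + 10^(76.2/10) = 9.719e+07.
Back to dB: 10·log₁₀ Σ = 79.9 dB.

79.9 dB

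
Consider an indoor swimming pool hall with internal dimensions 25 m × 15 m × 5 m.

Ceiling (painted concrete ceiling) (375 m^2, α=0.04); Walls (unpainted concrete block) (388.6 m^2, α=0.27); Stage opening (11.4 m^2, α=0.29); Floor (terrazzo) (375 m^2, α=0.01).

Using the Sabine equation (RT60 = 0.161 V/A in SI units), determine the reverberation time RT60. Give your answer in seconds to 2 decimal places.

A = Σ Sᵢαᵢ = 375*0.04 + 388.6*0.27 + 11.4*0.29 + 375*0.01 = 126.978 sabins.
Room volume: 1875 m³.
T = 0.161 V/A = 0.161·1875/126.978 = 2.38 s.

2.38 seconds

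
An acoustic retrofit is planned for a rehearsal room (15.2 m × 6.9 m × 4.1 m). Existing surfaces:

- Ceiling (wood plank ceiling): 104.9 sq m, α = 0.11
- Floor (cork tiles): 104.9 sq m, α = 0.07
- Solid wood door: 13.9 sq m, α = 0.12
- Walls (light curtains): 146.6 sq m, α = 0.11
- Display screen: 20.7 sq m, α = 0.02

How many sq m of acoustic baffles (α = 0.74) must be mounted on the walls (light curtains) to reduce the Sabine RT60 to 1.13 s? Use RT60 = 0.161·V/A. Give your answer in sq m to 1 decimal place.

38.4

Total absorption A₁ = 104.9*0.11 + 104.9*0.07 + 13.9*0.12 + 146.6*0.11 + 20.7*0.02
  = 11.539 + 7.343 + 1.668 + 16.126 + 0.414 = 37.090 sq m sabins.
V = 430.008 m³. Target absorption A₂ = 0.161 × 430.008 / 1.13 = 61.267 sabins.
ΔA needed = 61.267 − 37.090 = 24.177 sabins.
Net gain per sq m: Δα = 0.74 − 0.11 = 0.63.
Area = ΔA/Δα = 24.177/0.63 = 38.4 sq m.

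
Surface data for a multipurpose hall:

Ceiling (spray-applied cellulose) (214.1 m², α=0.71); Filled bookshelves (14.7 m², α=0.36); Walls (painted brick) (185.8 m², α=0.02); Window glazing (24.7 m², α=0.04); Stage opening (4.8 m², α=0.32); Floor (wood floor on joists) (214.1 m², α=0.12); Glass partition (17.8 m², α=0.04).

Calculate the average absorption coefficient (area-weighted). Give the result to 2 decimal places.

Total surface area S = 676.0 m².
Σ(Sᵢαᵢ) = 214.1·0.71 + 14.7·0.36 + 185.8·0.02 + 24.7·0.04 + 4.8·0.32 + 214.1·0.12 + 17.8·0.04 = 189.947.
ᾱ = A/S = 0.28.

0.28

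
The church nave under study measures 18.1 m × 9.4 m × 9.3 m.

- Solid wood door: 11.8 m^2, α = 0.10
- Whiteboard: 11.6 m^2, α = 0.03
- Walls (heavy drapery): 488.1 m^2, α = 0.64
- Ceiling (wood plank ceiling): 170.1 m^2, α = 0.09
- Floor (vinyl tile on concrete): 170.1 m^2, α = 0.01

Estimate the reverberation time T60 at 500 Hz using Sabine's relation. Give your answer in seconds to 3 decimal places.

0.770 seconds

Equivalent absorption area: A = 11.8·0.10 + 11.6·0.03 + 488.1·0.64 + 170.1·0.09 + 170.1·0.01 = 330.922 m^2.
Room volume: 1582.302 m³.
Sabine: RT60 = 0.161 × 1582.302 / 330.922 = 0.770 s.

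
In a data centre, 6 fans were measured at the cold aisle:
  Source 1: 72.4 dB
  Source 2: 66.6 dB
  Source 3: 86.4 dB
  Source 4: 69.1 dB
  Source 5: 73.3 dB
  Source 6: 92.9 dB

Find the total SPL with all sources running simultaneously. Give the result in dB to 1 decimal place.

93.9 dB

Sum in the linear (power) domain: Σ 10^(Lᵢ/10) = 10^(72.4/10) + 10^(66.6/10) + 10^(86.4/10) + 10^(69.1/10) + 10^(73.3/10) + 10^(92.9/10) = 2.438e+09.
Back to dB: 10·log₁₀ Σ = 93.9 dB.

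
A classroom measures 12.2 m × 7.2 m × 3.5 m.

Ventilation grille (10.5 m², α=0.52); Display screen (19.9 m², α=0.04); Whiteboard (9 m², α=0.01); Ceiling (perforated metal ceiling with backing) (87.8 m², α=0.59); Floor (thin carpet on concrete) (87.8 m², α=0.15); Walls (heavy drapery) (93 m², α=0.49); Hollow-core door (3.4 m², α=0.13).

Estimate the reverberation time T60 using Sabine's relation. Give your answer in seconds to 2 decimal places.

0.42 seconds

A = Σ Sᵢαᵢ = 10.5·0.52 + 19.9·0.04 + 9·0.01 + 87.8·0.59 + 87.8·0.15 + 93·0.49 + 3.4·0.13 = 117.330 sabins.
V = 12.2·7.2·3.5 = 307.44 m³.
RT60 = 0.161 · V / A = 0.161 × 307.44 / 117.330 = 0.42 s.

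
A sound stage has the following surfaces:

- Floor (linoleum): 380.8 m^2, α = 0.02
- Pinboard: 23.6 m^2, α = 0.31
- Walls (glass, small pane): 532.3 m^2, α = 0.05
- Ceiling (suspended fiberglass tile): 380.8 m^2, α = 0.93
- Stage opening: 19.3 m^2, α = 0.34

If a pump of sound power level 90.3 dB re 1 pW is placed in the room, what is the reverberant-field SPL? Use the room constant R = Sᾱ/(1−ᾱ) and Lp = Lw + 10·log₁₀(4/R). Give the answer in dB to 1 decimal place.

A = 402.253 sabins; S = 1336.8 m^2.
ᾱ = 402.253/1336.8 = 0.3009; R = Sᾱ/(1−ᾱ) = 402.253/(1−0.3009) = 575.387 m^2.
Lp = 90.3 + 10·log₁₀(4/575.387) = 90.3 + (-21.58) = 68.7 dB.

68.7 dB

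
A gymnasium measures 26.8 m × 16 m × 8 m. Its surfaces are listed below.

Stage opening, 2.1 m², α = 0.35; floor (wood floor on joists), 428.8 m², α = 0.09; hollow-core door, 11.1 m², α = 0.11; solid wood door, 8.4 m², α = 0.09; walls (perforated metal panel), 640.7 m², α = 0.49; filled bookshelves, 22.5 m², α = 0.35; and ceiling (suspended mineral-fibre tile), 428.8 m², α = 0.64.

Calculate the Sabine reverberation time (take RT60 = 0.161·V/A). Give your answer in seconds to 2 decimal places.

A = Σ Sᵢαᵢ = 2.1*0.35 + 428.8*0.09 + 11.1*0.11 + 8.4*0.09 + 640.7*0.49 + 22.5*0.35 + 428.8*0.64 = 637.554 sabins.
V = 26.8·16·8 = 3430.4 m³.
T = 0.161 V/A = 0.161·3430.4/637.554 = 0.87 s.

0.87 sec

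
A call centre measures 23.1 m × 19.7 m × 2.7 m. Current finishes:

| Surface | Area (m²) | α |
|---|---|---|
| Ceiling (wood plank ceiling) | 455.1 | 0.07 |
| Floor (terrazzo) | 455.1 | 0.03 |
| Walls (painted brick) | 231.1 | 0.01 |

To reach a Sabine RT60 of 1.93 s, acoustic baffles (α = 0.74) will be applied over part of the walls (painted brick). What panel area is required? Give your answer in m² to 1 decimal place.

A₁ = Σ Sᵢαᵢ = 455.1·0.07 + 455.1·0.03 + 231.1·0.01 = 47.821 sabins.
V = 1228.689 m³. Target absorption A₂ = 0.161 × 1228.689 / 1.93 = 102.497 sabins.
Absorption to add: 102.497 − 47.821 = 54.676 sabins.
Each m² of panel replacing the walls (painted brick) adds (0.74 − 0.01) = 0.73 sabins.
Panel area = 54.676 / 0.73 = 74.9 m².

74.9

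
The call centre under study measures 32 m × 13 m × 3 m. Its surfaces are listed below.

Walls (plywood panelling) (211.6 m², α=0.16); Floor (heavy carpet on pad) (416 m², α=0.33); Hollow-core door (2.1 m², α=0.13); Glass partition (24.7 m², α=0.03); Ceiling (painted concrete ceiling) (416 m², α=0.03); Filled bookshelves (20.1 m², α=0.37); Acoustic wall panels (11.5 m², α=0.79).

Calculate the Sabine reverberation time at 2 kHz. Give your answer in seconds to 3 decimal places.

Summing Sᵢαᵢ: 33.856 + 137.280 + 0.273 + 0.741 + 12.480 + 7.437 + 9.085 → A = 201.152 sabins.
Volume V = 32 × 13 × 3 = 1248 m³.
RT60 = 0.161 · V / A = 0.161 × 1248 / 201.152 = 0.999 s.

0.999 s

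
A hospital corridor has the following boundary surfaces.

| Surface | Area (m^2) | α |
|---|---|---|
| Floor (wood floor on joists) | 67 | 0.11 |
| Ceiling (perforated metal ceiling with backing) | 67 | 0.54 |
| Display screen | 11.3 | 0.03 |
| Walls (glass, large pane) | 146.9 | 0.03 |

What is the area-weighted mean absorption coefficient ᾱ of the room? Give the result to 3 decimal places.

Total surface area S = 292.2 m^2.
Weighted sum Σ Sα = 48.296.
ᾱ = A/S = 0.165.

0.165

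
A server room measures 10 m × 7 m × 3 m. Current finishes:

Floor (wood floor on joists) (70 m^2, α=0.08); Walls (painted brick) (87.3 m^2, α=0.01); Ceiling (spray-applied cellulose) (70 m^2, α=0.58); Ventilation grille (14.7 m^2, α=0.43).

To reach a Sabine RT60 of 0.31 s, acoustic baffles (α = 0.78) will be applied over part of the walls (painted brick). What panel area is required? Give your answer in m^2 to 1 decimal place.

72.3

Summing Sᵢαᵢ: 5.600 + 0.873 + 40.600 + 6.321 → A₁ = 53.394 sabins.
V = 210 m³. Target absorption A₂ = 0.161 × 210 / 0.31 = 109.065 sabins.
Absorption to add: 109.065 − 53.394 = 55.671 sabins.
Each m^2 of panel replacing the walls (painted brick) adds (0.78 − 0.01) = 0.77 sabins.
Area = ΔA/Δα = 55.671/0.77 = 72.3 m^2.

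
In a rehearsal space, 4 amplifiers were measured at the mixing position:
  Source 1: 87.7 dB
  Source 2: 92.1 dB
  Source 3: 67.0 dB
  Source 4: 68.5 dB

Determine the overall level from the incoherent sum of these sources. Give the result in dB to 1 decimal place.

Σ 10^(Lᵢ/10) = 2.223e+09.
Back to dB: 10·log₁₀ Σ = 93.5 dB.

93.5 dB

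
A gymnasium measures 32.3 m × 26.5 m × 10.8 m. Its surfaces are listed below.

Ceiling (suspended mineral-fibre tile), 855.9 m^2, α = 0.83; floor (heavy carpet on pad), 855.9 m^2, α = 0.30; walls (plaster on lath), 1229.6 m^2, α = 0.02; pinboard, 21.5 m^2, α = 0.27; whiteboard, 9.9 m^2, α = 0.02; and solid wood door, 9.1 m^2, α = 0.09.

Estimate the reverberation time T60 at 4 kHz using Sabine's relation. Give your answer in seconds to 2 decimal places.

Summing Sᵢαᵢ: 710.397 + 256.770 + 24.592 + 5.805 + 0.198 + 0.819 → A = 998.581 sabins.
V = 32.3·26.5·10.8 = 9244.26 m³.
Sabine: RT60 = 0.161 × 9244.26 / 998.581 = 1.49 s.

1.49 sec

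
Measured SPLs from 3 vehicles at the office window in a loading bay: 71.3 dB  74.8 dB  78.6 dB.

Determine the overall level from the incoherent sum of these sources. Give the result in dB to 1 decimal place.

Sum in the linear (power) domain: Σ 10^(Lᵢ/10) = 10^(71.3/10) + 10^(74.8/10) + 10^(78.6/10) = 1.161e+08.
Combined level = 10 log₁₀(1.161e+08) = 80.6 dB.

80.6 dB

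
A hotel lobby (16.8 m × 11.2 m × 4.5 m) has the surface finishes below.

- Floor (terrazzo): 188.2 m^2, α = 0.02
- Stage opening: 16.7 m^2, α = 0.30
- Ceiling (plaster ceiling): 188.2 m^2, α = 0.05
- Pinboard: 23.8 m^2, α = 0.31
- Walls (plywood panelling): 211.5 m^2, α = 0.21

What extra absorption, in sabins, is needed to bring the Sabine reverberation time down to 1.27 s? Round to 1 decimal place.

37.4 sabins

Summing Sᵢαᵢ: 3.764 + 5.010 + 9.410 + 7.378 + 44.415 → A₁ = 69.977 sabins.
V = 846.72 m³. Required absorption A₂ = 0.161 × 846.72 / 1.27 = 107.340 sabins.
Shortfall: 107.340 − 69.977 = 37.4 sabins.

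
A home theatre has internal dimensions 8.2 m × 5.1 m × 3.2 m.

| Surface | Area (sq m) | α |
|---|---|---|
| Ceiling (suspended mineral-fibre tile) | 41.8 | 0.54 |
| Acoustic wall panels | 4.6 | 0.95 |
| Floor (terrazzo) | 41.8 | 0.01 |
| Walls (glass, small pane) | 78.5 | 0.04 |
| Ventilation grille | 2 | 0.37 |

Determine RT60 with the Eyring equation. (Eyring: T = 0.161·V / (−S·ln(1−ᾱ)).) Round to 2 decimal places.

S = Σ Sᵢ = 168.7 sq m.
Σ(Sᵢαᵢ) = 41.8×0.54 + 4.6×0.95 + 41.8×0.01 + 78.5×0.04 + 2×0.37 = 31.240.
Mean coefficient ᾱ = A/S = 0.1852.
Eyring denominator: −S ln(1−ᾱ) = 34.552.
V = 8.2 × 5.1 × 3.2 = 133.824 m³.
T = 0.161·V/[−S·ln(1−ᾱ)] = 0.161·133.824/34.552 = 0.62 s.

0.62 s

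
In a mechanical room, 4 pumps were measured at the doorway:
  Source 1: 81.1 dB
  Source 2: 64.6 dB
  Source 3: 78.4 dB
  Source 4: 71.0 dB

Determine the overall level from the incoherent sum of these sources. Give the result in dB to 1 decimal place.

83.3 dB

Σ 10^(Lᵢ/10) = 2.135e+08.
Combined level = 10 log₁₀(2.135e+08) = 83.3 dB.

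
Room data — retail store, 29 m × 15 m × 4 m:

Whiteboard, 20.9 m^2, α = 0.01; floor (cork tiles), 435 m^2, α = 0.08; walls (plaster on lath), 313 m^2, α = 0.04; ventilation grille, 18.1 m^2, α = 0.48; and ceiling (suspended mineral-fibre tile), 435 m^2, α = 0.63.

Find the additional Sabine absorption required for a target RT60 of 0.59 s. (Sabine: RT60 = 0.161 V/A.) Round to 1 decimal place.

A₁ = Σ Sᵢαᵢ = 20.9×0.01 + 435×0.08 + 313×0.04 + 18.1×0.48 + 435×0.63 = 330.267 sabins.
Target A₂ = 0.161·1740/0.59 = 474.814 sabins (V = 1740 m³).
Additional absorption ΔA = 474.814 − 330.267 = 144.5 sabins.

144.5 sabins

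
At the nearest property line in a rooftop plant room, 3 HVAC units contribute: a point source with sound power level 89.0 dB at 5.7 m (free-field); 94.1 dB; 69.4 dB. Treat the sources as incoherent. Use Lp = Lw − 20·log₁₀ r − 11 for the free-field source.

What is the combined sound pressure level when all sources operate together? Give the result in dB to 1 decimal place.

94.1 dB

Source at 5.7 m: Lp = 89.0 − 20·log₁₀(5.7) − 11 = 62.9 dB.
Σ 10^(Lᵢ/10) = 2.581e+09.
Back to dB: 10·log₁₀ Σ = 94.1 dB.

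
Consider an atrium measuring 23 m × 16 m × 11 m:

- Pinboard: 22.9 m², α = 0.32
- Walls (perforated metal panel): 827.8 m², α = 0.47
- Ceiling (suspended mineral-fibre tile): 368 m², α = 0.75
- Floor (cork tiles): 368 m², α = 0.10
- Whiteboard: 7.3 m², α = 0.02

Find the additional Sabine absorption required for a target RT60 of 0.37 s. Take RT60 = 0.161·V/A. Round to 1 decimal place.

Total absorption A₁ = 22.9×0.32 + 827.8×0.47 + 368×0.75 + 368×0.10 + 7.3×0.02
  = 7.328 + 389.066 + 276.000 + 36.800 + 0.146 = 709.340 m² sabins.
V = 4048 m³. Required absorption A₂ = 0.161 × 4048 / 0.37 = 1761.427 sabins.
ΔA = A₂ − A₁ = 1761.427 − 709.340 = 1052.1 sabins.

1052.1 sabins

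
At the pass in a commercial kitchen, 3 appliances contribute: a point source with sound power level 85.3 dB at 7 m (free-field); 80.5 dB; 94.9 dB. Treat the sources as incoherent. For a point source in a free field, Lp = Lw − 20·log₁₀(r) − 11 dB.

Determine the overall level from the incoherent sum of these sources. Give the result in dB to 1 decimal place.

95.1 dB

Source at 7 m: Lp = 85.3 − 20·log₁₀(7) − 11 = 57.4 dB.
Converting to relative power and adding: 10^(57.4/10) + 10^(80.5/10) + 10^(94.9/10) = 3.203e+09.
Combined level = 10 log₁₀(3.203e+09) = 95.1 dB.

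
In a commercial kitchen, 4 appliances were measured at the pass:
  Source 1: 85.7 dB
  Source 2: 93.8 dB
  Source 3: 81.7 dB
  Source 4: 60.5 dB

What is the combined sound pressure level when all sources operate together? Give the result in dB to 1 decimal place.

Converting to relative power and adding: 10^(85.7/10) + 10^(93.8/10) + 10^(81.7/10) + 10^(60.5/10) = 2.919e+09.
L_total = 10·log₁₀(2.919e+09) = 94.7 dB.

94.7 dB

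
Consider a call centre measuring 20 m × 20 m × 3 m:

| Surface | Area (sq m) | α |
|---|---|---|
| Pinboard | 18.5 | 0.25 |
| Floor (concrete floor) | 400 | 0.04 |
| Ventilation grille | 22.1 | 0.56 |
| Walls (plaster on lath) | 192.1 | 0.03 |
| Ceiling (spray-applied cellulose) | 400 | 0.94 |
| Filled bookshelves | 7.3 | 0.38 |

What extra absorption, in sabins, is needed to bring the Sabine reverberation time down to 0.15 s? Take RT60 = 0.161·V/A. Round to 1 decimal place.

870.5 sabins

A₁ = Σ Sᵢαᵢ = 18.5*0.25 + 400*0.04 + 22.1*0.56 + 192.1*0.03 + 400*0.94 + 7.3*0.38 = 417.538 sabins.
Target A₂ = 0.161·1200/0.15 = 1288.000 sabins (V = 1200 m³).
Shortfall: 1288.000 − 417.538 = 870.5 sabins.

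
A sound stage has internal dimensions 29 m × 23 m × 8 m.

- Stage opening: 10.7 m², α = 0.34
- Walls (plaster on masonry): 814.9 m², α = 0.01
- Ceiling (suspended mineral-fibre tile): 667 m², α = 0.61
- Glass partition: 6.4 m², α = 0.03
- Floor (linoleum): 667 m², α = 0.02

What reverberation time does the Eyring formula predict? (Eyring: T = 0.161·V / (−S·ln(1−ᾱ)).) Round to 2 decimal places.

Total surface area S = 10.7 + 814.9 + 667 + 6.4 + 667 = 2166.0 m².
Absorption A = 10.7·0.34 + 814.9·0.01 + 667·0.61 + 6.4·0.03 + 667·0.02 = 432.189 sabins.
ᾱ = 432.189 / 2166.0 = 0.1995.
−S·ln(1−ᾱ) = −2166.0 × ln(1 − 0.1995) = 481.976.
V = 29 × 23 × 8 = 5336 m³.
RT60 = 0.161 × 5336 / 481.976 = 1.78 s.

1.78 sec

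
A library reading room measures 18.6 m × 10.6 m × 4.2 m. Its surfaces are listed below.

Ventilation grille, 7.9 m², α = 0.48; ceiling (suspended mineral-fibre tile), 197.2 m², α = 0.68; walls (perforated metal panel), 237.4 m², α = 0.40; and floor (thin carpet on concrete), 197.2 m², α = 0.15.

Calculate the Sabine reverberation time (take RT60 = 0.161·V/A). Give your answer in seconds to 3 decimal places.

0.508 seconds

Summing Sᵢαᵢ: 3.792 + 134.096 + 94.960 + 29.580 → A = 262.428 sabins.
Room volume: 828.072 m³.
T = 0.161 V/A = 0.161·828.072/262.428 = 0.508 s.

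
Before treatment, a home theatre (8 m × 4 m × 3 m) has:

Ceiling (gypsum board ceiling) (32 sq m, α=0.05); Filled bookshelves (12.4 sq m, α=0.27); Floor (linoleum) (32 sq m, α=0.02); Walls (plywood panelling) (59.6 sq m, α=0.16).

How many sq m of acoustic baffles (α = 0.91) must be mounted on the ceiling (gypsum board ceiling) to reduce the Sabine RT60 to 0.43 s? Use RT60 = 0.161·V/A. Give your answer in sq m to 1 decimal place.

A₁ = Σ Sᵢαᵢ = 32*0.05 + 12.4*0.27 + 32*0.02 + 59.6*0.16 = 15.124 sabins.
V = 96 m³. Target absorption A₂ = 0.161 × 96 / 0.43 = 35.944 sabins.
ΔA needed = 35.944 − 15.124 = 20.820 sabins.
Each sq m of panel replacing the ceiling (gypsum board ceiling) adds (0.91 − 0.05) = 0.86 sabins.
Panel area = 20.820 / 0.86 = 24.2 sq m.

24.2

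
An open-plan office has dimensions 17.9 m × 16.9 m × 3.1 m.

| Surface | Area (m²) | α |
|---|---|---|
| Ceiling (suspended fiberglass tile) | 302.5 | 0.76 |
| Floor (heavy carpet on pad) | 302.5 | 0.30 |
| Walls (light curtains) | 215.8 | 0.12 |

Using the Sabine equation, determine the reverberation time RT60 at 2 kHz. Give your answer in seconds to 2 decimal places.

Total absorption A = 302.5*0.76 + 302.5*0.30 + 215.8*0.12
  = 229.900 + 90.750 + 25.896 = 346.546 m² sabins.
V = 17.9·16.9·3.1 = 937.781 m³.
T = 0.161 V/A = 0.161·937.781/346.546 = 0.44 s.

0.44 sec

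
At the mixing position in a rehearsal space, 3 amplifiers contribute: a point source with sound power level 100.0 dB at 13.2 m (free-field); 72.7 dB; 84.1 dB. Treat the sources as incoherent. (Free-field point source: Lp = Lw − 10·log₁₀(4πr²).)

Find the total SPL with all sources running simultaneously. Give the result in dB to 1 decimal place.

Source at 13.2 m: Lp = 100.0 − 10·log₁₀(4π·13.2²) = 100.0 − 10·log₁₀(2189.564) = 66.6 dB.
Sum in the linear (power) domain: Σ 10^(Lᵢ/10) = 10^(66.6/10) + 10^(72.7/10) + 10^(84.1/10) = 2.802e+08.
Back to dB: 10·log₁₀ Σ = 84.5 dB.

84.5 dB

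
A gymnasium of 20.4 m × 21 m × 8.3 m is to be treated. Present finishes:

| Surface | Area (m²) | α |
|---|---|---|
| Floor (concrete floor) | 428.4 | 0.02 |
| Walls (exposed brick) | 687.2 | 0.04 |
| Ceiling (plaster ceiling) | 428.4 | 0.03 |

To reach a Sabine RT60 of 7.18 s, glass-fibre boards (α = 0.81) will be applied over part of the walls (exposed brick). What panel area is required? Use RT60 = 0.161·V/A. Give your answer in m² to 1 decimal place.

A₁ = Σ Sᵢαᵢ = 428.4×0.02 + 687.2×0.04 + 428.4×0.03 = 48.908 sabins.
Required A₂ = 0.161·3555.72/7.18 = 79.731 sabins.
Absorption to add: 79.731 − 48.908 = 30.823 sabins.
Each m² of panel replacing the walls (exposed brick) adds (0.81 − 0.04) = 0.77 sabins.
Panel area = 30.823 / 0.77 = 40.0 m².

40.0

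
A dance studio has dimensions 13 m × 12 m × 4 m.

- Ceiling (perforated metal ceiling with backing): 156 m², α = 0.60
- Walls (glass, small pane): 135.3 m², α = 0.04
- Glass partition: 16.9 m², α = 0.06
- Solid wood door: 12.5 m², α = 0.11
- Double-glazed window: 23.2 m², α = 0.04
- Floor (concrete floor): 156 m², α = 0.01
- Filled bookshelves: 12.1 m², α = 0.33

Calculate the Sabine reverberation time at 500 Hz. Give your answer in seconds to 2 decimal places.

Equivalent absorption area: A = 156*0.60 + 135.3*0.04 + 16.9*0.06 + 12.5*0.11 + 23.2*0.04 + 156*0.01 + 12.1*0.33 = 107.882 m².
Room volume: 624 m³.
Sabine: RT60 = 0.161 × 624 / 107.882 = 0.93 s.

0.93 sec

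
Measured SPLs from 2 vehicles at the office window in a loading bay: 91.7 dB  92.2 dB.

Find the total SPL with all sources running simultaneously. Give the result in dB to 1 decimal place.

95.0 dB

Σ 10^(Lᵢ/10) = 3.139e+09.
Combined level = 10 log₁₀(3.139e+09) = 95.0 dB.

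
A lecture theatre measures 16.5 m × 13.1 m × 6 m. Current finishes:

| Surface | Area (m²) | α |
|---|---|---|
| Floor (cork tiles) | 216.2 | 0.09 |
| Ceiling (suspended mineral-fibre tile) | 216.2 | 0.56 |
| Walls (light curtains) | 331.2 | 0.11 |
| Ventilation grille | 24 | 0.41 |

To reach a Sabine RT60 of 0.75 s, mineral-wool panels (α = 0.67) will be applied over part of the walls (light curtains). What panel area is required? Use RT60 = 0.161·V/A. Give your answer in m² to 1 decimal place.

163.6

Summing Sᵢαᵢ: 19.458 + 121.072 + 36.432 + 9.840 → A₁ = 186.802 sabins.
Required A₂ = 0.161·1296.9/0.75 = 278.401 sabins.
ΔA needed = 278.401 − 186.802 = 91.599 sabins.
Each m² of panel replacing the walls (light curtains) adds (0.67 − 0.11) = 0.56 sabins.
Area = ΔA/Δα = 91.599/0.56 = 163.6 m².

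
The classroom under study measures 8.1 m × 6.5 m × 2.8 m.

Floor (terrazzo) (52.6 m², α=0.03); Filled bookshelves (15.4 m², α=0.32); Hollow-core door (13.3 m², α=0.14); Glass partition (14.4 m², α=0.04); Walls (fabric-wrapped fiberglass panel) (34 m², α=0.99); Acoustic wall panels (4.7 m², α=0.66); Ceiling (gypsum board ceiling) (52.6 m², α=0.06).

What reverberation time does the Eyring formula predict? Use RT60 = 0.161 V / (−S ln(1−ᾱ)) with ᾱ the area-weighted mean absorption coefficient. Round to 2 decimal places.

Total surface area S = 52.6 + 15.4 + 13.3 + 14.4 + 34 + 4.7 + 52.6 = 187.0 m².
Absorption A = 52.6×0.03 + 15.4×0.32 + 13.3×0.14 + 14.4×0.04 + 34×0.99 + 4.7×0.66 + 52.6×0.06 = 48.862 sabins.
ᾱ = 48.862 / 187.0 = 0.2613.
Eyring denominator: −S ln(1−ᾱ) = 56.635.
V = 8.1 × 6.5 × 2.8 = 147.42 m³.
T = 0.161·V/[−S·ln(1−ᾱ)] = 0.161·147.42/56.635 = 0.42 s.

0.42 seconds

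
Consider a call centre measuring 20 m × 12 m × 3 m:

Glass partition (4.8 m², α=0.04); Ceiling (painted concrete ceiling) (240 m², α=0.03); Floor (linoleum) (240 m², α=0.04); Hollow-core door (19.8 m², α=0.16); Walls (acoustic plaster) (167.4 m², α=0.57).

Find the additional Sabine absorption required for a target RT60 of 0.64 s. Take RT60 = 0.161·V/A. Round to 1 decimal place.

65.5 sabins

Total absorption A₁ = 4.8×0.04 + 240×0.03 + 240×0.04 + 19.8×0.16 + 167.4×0.57
  = 0.192 + 7.200 + 9.600 + 3.168 + 95.418 = 115.578 m² sabins.
Target A₂ = 0.161·720/0.64 = 181.125 sabins (V = 720 m³).
Shortfall: 181.125 − 115.578 = 65.5 sabins.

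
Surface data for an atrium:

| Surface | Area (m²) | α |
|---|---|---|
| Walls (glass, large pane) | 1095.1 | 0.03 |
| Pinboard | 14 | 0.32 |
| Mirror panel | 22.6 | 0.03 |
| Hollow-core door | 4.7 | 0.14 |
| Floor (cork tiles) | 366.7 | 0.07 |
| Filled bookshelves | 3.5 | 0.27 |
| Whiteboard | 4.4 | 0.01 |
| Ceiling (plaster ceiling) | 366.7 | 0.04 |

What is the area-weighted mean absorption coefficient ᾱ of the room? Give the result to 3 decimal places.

0.043

S = Σ Sᵢ = 1095.1 + 14 + 22.6 + 4.7 + 366.7 + 3.5 + 4.4 + 366.7 = 1877.7 m².
A = 1095.1*0.03 + 14*0.32 + 22.6*0.03 + 4.7*0.14 + 366.7*0.07 + 3.5*0.27 + 4.4*0.01 + 366.7*0.04 = 79.995 sabins.
ᾱ = 79.995 / 1877.7 = 0.043.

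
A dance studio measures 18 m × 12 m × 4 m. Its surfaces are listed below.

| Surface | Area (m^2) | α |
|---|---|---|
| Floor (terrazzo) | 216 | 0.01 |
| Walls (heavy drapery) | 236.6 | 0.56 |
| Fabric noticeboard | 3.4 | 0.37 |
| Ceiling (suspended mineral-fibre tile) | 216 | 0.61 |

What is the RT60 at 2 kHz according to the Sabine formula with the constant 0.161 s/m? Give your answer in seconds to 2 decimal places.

0.52 sec

Equivalent absorption area: A = 216×0.01 + 236.6×0.56 + 3.4×0.37 + 216×0.61 = 267.674 m^2.
V = 18·12·4 = 864 m³.
Sabine: RT60 = 0.161 × 864 / 267.674 = 0.52 s.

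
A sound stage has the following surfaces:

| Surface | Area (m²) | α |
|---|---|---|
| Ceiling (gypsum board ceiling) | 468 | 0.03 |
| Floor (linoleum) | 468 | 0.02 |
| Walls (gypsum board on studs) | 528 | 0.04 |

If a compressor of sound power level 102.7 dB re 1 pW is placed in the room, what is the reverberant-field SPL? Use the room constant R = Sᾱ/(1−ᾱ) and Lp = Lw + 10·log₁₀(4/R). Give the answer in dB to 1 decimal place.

Σ(Sᵢαᵢ) = 468·0.03 + 468·0.02 + 528·0.04 = 44.520; total area S = 1464.0 m².
ᾱ = 44.520/1464.0 = 0.0304; R = Sᾱ/(1−ᾱ) = 44.520/(1−0.0304) = 45.916 m².
Lp = 102.7 + 10·log₁₀(4/45.916) = 102.7 + (-10.60) = 92.1 dB.

92.1 dB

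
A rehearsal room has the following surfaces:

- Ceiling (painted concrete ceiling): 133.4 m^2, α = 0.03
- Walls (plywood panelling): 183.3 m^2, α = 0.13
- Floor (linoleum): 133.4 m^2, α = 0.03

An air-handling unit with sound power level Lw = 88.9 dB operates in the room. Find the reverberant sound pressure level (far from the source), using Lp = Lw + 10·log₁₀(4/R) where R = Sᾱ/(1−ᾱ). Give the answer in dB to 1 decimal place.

Σ(Sᵢαᵢ) = 133.4·0.03 + 183.3·0.13 + 133.4·0.03 = 31.833; total area S = 450.1 m^2.
ᾱ = 0.0707, so room constant R = A/(1−ᾱ) = 34.255 m^2.
Lp = Lw + 10 log₁₀(4/R) = 88.9 -9.33 = 79.6 dB.

79.6 dB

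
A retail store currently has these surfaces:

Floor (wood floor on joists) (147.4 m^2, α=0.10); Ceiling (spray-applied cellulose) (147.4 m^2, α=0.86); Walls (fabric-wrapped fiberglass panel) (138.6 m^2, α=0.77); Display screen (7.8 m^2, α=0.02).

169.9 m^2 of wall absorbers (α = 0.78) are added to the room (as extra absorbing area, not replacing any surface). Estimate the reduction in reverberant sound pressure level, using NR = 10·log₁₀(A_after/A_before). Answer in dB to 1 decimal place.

1.9 dB

Equivalent absorption area: A_before = 147.4*0.10 + 147.4*0.86 + 138.6*0.77 + 7.8*0.02 = 248.382 m^2.
Added absorption = 169.9 × 0.78 = 132.522 sabins.
A_after = 248.382 + 132.522 = 380.904 sabins.
Reduction = 10 log₁₀(A_after/A_before) = 10 log₁₀(1.5335) = 1.9 dB.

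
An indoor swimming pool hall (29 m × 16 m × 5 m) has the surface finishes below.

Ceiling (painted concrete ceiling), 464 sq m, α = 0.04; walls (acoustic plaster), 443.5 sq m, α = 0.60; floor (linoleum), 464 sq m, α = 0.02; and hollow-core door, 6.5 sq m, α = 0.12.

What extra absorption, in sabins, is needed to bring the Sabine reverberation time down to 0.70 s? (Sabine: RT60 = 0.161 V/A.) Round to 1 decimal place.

A₁ = Σ Sᵢαᵢ = 464×0.04 + 443.5×0.60 + 464×0.02 + 6.5×0.12 = 294.720 sabins.
V = 2320 m³. Required absorption A₂ = 0.161 × 2320 / 0.70 = 533.600 sabins.
ΔA = A₂ − A₁ = 533.600 − 294.720 = 238.9 sabins.

238.9 sabins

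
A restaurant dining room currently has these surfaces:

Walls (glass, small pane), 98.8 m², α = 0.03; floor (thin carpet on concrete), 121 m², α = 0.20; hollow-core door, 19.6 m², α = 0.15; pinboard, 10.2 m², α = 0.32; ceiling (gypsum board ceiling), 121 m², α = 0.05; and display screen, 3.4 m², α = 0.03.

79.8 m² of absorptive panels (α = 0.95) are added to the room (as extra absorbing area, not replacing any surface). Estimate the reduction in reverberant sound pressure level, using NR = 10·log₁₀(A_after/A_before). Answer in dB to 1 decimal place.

4.7 dB

A_before = Σ Sᵢαᵢ = 98.8·0.03 + 121·0.20 + 19.6·0.15 + 10.2·0.32 + 121·0.05 + 3.4·0.03 = 39.520 sabins.
Treatment contributes 79.8·0.95 = 75.810 sabins.
A_after = 39.520 + 75.810 = 115.330 sabins.
NR = 10·log₁₀(115.330/39.520) = 4.7 dB.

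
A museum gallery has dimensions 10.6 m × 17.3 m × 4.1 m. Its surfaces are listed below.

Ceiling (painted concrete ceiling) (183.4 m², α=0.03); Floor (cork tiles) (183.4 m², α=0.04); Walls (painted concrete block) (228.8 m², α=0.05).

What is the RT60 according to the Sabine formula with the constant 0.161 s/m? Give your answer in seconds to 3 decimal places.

A = Σ Sᵢαᵢ = 183.4×0.03 + 183.4×0.04 + 228.8×0.05 = 24.278 sabins.
Volume V = 10.6 × 17.3 × 4.1 = 751.858 m³.
Sabine: RT60 = 0.161 × 751.858 / 24.278 = 4.986 s.

4.986 s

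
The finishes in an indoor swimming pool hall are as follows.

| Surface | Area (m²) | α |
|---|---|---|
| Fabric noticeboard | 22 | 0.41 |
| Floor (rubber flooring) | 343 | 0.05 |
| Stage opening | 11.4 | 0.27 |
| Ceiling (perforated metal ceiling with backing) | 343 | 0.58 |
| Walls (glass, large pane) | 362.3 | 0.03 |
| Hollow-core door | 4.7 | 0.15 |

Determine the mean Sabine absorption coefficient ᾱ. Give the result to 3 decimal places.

S = Σ Sᵢ = 22 + 343 + 11.4 + 343 + 362.3 + 4.7 = 1086.4 m².
A = 22×0.41 + 343×0.05 + 11.4×0.27 + 343×0.58 + 362.3×0.03 + 4.7×0.15 = 239.762 sabins.
ᾱ = A/S = 0.221.

0.221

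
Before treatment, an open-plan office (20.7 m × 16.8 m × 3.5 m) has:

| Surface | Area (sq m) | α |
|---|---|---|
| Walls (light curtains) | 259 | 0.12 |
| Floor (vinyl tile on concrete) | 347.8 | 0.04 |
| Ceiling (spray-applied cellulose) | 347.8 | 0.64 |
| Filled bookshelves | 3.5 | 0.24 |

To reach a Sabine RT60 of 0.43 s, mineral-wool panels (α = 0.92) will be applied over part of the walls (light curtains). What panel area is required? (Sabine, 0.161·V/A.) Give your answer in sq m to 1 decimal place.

Total absorption A₁ = 259×0.12 + 347.8×0.04 + 347.8×0.64 + 3.5×0.24
  = 31.080 + 13.912 + 222.592 + 0.840 = 268.424 sq m sabins.
V = 1217.16 m³. Target absorption A₂ = 0.161 × 1217.16 / 0.43 = 455.727 sabins.
Absorption to add: 455.727 − 268.424 = 187.303 sabins.
Each sq m of panel replacing the walls (light curtains) adds (0.92 − 0.12) = 0.80 sabins.
Panel area = 187.303 / 0.80 = 234.1 sq m.

234.1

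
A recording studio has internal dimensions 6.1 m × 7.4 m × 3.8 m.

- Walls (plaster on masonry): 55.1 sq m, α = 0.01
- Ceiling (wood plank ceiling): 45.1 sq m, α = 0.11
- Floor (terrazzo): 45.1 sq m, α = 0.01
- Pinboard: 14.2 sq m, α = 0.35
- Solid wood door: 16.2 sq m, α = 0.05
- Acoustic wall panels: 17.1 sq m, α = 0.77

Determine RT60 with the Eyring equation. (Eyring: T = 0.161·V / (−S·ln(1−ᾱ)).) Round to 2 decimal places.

Total surface area S = 55.1 + 45.1 + 45.1 + 14.2 + 16.2 + 17.1 = 192.8 sq m.
Absorption A = 55.1×0.01 + 45.1×0.11 + 45.1×0.01 + 14.2×0.35 + 16.2×0.05 + 17.1×0.77 = 24.910 sabins.
Mean coefficient ᾱ = A/S = 0.1292.
−S·ln(1−ᾱ) = −192.8 × ln(1 − 0.1292) = 26.673.
V = 6.1 × 7.4 × 3.8 = 171.532 m³.
RT60 = 0.161 × 171.532 / 26.673 = 1.04 s.

1.04 sec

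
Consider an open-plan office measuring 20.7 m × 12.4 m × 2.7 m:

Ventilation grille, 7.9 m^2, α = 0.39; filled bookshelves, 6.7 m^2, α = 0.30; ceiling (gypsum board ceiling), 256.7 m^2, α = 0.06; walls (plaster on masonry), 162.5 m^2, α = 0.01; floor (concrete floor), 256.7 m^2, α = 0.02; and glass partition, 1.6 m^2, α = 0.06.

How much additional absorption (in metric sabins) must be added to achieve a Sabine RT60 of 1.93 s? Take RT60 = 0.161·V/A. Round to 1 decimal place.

Total absorption A₁ = 7.9*0.39 + 6.7*0.30 + 256.7*0.06 + 162.5*0.01 + 256.7*0.02 + 1.6*0.06
  = 3.081 + 2.010 + 15.402 + 1.625 + 5.134 + 0.096 = 27.348 m^2 sabins.
Target A₂ = 0.161·693.036/1.93 = 57.813 sabins (V = 693.036 m³).
ΔA = A₂ − A₁ = 57.813 − 27.348 = 30.5 sabins.

30.5 sabins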